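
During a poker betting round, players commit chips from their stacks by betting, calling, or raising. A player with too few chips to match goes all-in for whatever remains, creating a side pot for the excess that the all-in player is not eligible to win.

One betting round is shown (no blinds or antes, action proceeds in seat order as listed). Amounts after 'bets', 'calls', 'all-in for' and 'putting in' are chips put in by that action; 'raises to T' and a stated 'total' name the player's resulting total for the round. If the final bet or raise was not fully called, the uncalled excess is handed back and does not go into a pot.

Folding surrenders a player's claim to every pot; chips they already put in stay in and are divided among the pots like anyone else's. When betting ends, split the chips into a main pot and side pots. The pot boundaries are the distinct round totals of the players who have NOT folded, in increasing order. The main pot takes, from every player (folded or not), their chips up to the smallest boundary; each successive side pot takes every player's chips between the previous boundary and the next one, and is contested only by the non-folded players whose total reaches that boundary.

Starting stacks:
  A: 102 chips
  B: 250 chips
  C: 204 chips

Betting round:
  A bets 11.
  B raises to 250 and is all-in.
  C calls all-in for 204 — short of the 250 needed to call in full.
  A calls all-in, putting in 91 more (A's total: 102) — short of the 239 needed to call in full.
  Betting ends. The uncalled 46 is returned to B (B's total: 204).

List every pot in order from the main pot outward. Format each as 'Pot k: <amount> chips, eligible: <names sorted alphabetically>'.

Contributions (after 46 returned to B): A=102, B=204, C=204
Pot levels (distinct totals of non-folded players): 102, 204
Layer 1-102: 102 each from A, B, C = 102*3 = 306 chips; eligible A, B, C
Layer 103-204: 102 each from B, C = 102*2 = 204 chips; eligible B, C

Pot 1: 306 chips, eligible: A, B, C
Pot 2: 204 chips, eligible: B, C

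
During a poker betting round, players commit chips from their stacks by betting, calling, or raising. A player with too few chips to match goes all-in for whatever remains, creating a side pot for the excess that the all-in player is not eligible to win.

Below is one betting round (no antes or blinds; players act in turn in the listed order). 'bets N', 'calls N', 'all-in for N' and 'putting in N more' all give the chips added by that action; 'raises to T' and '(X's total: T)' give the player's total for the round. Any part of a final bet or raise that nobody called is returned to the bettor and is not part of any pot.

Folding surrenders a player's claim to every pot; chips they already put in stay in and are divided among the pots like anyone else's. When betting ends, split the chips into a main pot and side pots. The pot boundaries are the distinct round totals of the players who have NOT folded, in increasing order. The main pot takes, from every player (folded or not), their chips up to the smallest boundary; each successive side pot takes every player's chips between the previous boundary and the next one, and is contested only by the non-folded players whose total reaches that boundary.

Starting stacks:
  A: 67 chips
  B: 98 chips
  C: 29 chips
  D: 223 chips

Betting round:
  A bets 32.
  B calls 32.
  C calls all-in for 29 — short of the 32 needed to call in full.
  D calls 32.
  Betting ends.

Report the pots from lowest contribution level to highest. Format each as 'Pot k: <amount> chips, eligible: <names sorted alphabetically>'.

Pot 1: 116 chips, eligible: A, B, C, D
Pot 2: 9 chips, eligible: A, B, D

Derivation:
Contributions: A=32, B=32, C=29, D=32
Pot levels (distinct totals of non-folded players): 29, 32
Layer 1-29: 29 each from A, B, C, D = 29*4 = 116 chips; eligible A, B, C, D
Layer 30-32: 3 each from A, B, D = 3*3 = 9 chips; eligible A, B, D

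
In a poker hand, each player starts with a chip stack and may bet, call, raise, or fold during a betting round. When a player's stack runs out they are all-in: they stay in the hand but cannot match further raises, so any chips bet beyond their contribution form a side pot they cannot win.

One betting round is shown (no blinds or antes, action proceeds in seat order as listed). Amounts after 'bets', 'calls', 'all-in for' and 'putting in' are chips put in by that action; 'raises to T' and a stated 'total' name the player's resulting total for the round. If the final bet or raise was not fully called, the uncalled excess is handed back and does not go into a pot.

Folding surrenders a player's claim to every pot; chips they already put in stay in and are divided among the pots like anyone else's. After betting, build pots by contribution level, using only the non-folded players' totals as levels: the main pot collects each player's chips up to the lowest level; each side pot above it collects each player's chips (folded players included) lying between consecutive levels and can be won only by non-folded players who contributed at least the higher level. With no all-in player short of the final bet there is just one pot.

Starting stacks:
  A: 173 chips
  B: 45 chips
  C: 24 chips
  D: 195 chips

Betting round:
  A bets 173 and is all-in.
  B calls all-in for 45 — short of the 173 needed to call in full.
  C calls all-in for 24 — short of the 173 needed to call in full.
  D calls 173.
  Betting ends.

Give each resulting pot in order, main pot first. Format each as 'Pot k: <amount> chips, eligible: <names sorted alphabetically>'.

Contributions: A=173, B=45, C=24, D=173
Pot levels (distinct totals of non-folded players): 24, 45, 173
Layer 1-24: 24 each from A, B, C, D = 24*4 = 96 chips; eligible A, B, C, D
Layer 25-45: 21 each from A, B, D = 21*3 = 63 chips; eligible A, B, D
Layer 46-173: 128 each from A, D = 128*2 = 256 chips; eligible A, D

Pot 1: 96 chips, eligible: A, B, C, D
Pot 2: 63 chips, eligible: A, B, D
Pot 3: 256 chips, eligible: A, D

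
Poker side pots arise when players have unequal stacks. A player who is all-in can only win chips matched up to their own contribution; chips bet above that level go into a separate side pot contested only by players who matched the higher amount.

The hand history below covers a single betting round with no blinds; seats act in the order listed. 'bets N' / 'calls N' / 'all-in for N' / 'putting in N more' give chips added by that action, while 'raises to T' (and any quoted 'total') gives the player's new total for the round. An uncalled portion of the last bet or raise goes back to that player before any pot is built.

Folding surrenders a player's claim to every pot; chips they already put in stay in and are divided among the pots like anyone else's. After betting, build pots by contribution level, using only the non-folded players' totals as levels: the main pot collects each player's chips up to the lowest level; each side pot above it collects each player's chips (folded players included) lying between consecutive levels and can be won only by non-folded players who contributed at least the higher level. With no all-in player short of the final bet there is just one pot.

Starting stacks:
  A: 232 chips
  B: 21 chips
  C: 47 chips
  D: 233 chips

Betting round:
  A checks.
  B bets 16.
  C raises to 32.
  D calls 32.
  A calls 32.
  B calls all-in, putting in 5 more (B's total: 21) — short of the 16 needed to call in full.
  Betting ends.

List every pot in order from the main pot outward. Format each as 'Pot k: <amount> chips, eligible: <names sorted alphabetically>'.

Pot 1: 84 chips, eligible: A, B, C, D
Pot 2: 33 chips, eligible: A, C, D

Derivation:
Contributions: A=32, B=21, C=32, D=32
Pot levels (distinct totals of non-folded players): 21, 32
Layer 1-21: 21 each from A, B, C, D = 21*4 = 84 chips; eligible A, B, C, D
Layer 22-32: 11 each from A, C, D = 11*3 = 33 chips; eligible A, C, D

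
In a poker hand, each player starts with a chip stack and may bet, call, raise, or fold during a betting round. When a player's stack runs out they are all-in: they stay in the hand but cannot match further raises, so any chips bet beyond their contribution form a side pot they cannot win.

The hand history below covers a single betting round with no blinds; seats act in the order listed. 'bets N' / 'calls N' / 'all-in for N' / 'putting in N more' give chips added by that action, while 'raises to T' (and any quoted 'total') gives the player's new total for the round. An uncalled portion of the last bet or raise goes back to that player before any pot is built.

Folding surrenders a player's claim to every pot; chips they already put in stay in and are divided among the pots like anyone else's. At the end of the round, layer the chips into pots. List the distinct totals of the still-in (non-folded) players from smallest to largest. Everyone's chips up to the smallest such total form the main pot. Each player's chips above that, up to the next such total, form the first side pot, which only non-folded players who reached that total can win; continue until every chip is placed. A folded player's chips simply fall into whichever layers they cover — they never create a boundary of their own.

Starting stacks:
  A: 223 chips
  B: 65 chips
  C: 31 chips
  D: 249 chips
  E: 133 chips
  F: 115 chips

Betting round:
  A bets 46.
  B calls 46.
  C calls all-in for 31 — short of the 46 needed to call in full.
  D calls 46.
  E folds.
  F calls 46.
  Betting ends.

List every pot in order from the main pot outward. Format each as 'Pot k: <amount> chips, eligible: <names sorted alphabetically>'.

Contributions: A=46, B=46, C=31, D=46, F=46
Folded: E
Pot levels (distinct totals of non-folded players): 31, 46
Layer 1-31: 31 each from A, B, C, D, F = 31*5 = 155 chips; eligible A, B, C, D, F
Layer 32-46: 15 each from A, B, D, F = 15*4 = 60 chips; eligible A, B, D, F

Pot 1: 155 chips, eligible: A, B, C, D, F
Pot 2: 60 chips, eligible: A, B, D, F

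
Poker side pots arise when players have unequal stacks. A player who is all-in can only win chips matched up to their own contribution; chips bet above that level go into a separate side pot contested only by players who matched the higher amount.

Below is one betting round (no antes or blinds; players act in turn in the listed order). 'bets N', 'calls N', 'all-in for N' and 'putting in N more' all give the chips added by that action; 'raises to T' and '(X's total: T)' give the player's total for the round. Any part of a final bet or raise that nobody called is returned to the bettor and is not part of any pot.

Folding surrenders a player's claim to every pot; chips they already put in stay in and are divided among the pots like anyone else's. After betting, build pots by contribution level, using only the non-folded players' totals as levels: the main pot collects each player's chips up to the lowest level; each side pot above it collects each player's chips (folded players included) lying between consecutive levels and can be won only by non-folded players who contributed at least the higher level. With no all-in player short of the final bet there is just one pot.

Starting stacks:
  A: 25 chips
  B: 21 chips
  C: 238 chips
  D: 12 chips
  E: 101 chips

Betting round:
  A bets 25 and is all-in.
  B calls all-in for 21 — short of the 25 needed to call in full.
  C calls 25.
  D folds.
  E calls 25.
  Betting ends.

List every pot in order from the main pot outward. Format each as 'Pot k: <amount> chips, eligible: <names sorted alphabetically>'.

Contributions: A=25, B=21, C=25, E=25
Folded: D
Pot levels (distinct totals of non-folded players): 21, 25
Layer 1-21: 21 each from A, B, C, E = 21*4 = 84 chips; eligible A, B, C, E
Layer 22-25: 4 each from A, C, E = 4*3 = 12 chips; eligible A, C, E

Pot 1: 84 chips, eligible: A, B, C, E
Pot 2: 12 chips, eligible: A, C, E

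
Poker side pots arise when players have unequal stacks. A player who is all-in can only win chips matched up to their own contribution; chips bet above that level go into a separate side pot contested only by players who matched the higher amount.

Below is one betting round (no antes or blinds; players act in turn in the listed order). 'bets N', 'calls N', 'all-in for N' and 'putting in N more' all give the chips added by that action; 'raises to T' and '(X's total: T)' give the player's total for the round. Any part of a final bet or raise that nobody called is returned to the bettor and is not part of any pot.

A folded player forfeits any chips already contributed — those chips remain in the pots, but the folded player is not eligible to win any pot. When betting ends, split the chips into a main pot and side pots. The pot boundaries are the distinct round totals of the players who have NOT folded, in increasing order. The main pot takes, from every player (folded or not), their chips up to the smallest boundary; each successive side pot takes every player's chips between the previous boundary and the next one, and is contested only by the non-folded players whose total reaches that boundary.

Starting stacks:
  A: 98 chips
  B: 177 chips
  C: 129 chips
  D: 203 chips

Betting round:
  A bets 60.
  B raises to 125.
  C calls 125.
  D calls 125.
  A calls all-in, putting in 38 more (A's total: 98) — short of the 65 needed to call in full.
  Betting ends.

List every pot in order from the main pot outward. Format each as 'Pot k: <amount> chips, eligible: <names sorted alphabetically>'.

Contributions: A=98, B=125, C=125, D=125
Pot levels (distinct totals of non-folded players): 98, 125
Layer 1-98: 98 each from A, B, C, D = 98*4 = 392 chips; eligible A, B, C, D
Layer 99-125: 27 each from B, C, D = 27*3 = 81 chips; eligible B, C, D

Pot 1: 392 chips, eligible: A, B, C, D
Pot 2: 81 chips, eligible: B, C, D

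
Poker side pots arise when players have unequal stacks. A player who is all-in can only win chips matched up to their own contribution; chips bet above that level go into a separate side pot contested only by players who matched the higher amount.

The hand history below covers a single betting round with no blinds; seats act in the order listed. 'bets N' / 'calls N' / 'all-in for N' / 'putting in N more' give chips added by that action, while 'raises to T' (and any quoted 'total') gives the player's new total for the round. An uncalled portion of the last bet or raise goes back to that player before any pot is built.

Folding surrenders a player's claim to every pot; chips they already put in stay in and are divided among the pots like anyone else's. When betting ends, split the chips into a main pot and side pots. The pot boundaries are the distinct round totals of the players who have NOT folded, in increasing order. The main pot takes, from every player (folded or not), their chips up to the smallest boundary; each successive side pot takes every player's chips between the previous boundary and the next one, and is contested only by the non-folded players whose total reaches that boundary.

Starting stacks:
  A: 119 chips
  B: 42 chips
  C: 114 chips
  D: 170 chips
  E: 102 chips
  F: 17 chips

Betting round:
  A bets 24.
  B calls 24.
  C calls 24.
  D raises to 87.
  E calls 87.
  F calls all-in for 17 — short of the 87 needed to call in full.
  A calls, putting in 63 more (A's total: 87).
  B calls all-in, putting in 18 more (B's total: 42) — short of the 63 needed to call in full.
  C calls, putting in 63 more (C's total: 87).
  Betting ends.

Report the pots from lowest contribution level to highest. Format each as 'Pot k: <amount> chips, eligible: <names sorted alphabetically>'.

Pot 1: 102 chips, eligible: A, B, C, D, E, F
Pot 2: 125 chips, eligible: A, B, C, D, E
Pot 3: 180 chips, eligible: A, C, D, E

Derivation:
Contributions: A=87, B=42, C=87, D=87, E=87, F=17
Pot levels (distinct totals of non-folded players): 17, 42, 87
Layer 1-17: 17 each from A, B, C, D, E, F = 17*6 = 102 chips; eligible A, B, C, D, E, F
Layer 18-42: 25 each from A, B, C, D, E = 25*5 = 125 chips; eligible A, B, C, D, E
Layer 43-87: 45 each from A, C, D, E = 45*4 = 180 chips; eligible A, C, D, E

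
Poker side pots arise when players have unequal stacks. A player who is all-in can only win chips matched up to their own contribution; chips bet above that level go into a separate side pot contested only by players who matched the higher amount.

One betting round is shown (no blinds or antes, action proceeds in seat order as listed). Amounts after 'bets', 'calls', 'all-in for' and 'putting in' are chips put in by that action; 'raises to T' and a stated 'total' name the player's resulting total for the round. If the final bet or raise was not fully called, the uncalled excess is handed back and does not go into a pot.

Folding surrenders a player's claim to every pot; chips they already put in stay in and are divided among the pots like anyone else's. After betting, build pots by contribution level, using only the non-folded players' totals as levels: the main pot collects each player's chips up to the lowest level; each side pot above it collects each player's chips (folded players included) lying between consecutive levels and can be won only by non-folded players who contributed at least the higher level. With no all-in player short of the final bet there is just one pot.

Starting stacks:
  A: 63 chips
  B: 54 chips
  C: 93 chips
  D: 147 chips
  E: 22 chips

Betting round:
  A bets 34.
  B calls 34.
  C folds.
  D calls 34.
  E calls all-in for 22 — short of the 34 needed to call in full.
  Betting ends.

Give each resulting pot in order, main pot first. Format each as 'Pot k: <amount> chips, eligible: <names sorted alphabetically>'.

Pot 1: 88 chips, eligible: A, B, D, E
Pot 2: 36 chips, eligible: A, B, D

Derivation:
Contributions: A=34, B=34, D=34, E=22
Folded: C
Pot levels (distinct totals of non-folded players): 22, 34
Layer 1-22: 22 each from A, B, D, E = 22*4 = 88 chips; eligible A, B, D, E
Layer 23-34: 12 each from A, B, D = 12*3 = 36 chips; eligible A, B, D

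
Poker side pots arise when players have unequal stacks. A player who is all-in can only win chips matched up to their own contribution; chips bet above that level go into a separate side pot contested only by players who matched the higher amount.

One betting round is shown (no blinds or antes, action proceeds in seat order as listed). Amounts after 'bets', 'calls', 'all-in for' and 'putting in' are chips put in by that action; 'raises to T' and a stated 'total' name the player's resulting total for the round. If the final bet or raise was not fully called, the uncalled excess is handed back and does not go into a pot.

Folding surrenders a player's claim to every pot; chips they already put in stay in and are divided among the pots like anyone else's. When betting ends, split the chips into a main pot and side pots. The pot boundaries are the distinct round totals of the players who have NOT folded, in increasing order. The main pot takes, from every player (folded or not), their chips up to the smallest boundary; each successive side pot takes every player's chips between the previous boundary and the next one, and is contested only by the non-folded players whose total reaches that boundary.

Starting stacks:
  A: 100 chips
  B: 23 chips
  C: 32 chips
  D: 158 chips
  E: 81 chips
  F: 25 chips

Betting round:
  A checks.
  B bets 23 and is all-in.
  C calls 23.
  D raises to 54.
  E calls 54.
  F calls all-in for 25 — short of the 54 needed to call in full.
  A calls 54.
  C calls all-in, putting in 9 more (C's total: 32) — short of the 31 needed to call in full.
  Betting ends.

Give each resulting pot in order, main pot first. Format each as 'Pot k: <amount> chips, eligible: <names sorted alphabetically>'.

Contributions: A=54, B=23, C=32, D=54, E=54, F=25
Pot levels (distinct totals of non-folded players): 23, 25, 32, 54
Layer 1-23: 23 each from A, B, C, D, E, F = 23*6 = 138 chips; eligible A, B, C, D, E, F
Layer 24-25: 2 each from A, C, D, E, F = 2*5 = 10 chips; eligible A, C, D, E, F
Layer 26-32: 7 each from A, C, D, E = 7*4 = 28 chips; eligible A, C, D, E
Layer 33-54: 22 each from A, D, E = 22*3 = 66 chips; eligible A, D, E

Pot 1: 138 chips, eligible: A, B, C, D, E, F
Pot 2: 10 chips, eligible: A, C, D, E, F
Pot 3: 28 chips, eligible: A, C, D, E
Pot 4: 66 chips, eligible: A, D, E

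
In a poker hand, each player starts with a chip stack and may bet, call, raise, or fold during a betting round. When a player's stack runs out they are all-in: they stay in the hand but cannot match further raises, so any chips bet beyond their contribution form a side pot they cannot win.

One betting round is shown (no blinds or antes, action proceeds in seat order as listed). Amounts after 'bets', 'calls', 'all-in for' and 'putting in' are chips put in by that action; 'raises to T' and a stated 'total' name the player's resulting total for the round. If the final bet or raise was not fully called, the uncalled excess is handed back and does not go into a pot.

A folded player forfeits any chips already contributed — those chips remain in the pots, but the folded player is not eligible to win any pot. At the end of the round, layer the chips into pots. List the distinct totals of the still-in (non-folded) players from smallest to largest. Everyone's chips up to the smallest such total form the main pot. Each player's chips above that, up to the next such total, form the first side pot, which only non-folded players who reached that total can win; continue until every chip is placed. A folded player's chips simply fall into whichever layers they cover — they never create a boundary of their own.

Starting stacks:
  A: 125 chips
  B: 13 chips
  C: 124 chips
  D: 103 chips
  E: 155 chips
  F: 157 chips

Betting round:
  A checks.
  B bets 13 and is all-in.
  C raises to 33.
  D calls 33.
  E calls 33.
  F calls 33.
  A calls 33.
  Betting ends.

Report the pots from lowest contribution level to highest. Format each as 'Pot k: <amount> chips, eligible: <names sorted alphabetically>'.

Pot 1: 78 chips, eligible: A, B, C, D, E, F
Pot 2: 100 chips, eligible: A, C, D, E, F

Derivation:
Contributions: A=33, B=13, C=33, D=33, E=33, F=33
Pot levels (distinct totals of non-folded players): 13, 33
Layer 1-13: 13 each from A, B, C, D, E, F = 13*6 = 78 chips; eligible A, B, C, D, E, F
Layer 14-33: 20 each from A, C, D, E, F = 20*5 = 100 chips; eligible A, C, D, E, F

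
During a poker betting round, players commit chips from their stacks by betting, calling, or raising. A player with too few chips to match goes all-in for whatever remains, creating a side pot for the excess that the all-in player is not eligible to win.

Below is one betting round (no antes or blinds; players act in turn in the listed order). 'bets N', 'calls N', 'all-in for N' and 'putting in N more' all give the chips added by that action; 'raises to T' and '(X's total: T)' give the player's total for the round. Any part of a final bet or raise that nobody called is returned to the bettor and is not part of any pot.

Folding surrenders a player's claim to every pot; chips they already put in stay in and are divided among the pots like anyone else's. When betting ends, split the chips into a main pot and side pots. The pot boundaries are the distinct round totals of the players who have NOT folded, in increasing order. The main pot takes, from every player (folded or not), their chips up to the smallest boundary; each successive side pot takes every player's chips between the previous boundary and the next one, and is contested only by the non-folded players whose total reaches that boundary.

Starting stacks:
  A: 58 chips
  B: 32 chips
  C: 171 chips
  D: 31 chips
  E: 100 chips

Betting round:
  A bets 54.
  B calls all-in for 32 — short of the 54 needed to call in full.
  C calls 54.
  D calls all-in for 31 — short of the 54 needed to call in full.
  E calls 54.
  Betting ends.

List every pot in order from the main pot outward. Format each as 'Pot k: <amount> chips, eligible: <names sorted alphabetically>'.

Contributions: A=54, B=32, C=54, D=31, E=54
Pot levels (distinct totals of non-folded players): 31, 32, 54
Layer 1-31: 31 each from A, B, C, D, E = 31*5 = 155 chips; eligible A, B, C, D, E
Layer 32-32: 1 each from A, B, C, E = 1*4 = 4 chips; eligible A, B, C, E
Layer 33-54: 22 each from A, C, E = 22*3 = 66 chips; eligible A, C, E

Pot 1: 155 chips, eligible: A, B, C, D, E
Pot 2: 4 chips, eligible: A, B, C, E
Pot 3: 66 chips, eligible: A, C, E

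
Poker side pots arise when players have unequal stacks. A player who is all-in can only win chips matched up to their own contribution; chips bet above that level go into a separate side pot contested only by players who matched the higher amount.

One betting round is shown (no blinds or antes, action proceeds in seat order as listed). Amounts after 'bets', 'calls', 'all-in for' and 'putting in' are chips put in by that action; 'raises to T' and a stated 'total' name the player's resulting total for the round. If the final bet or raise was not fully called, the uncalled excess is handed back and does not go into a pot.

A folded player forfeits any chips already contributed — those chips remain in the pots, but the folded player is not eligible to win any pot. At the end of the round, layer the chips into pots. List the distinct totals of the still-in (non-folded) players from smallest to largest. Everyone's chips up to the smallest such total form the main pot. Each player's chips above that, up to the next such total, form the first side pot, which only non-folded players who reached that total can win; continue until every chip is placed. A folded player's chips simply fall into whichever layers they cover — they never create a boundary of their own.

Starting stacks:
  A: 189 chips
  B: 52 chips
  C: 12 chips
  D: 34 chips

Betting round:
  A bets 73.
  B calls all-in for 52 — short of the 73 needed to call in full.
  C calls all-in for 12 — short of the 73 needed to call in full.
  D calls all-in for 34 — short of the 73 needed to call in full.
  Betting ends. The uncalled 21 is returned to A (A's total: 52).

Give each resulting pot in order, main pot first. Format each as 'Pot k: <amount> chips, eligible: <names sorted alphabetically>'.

Contributions (after 21 returned to A): A=52, B=52, C=12, D=34
Pot levels (distinct totals of non-folded players): 12, 34, 52
Layer 1-12: 12 each from A, B, C, D = 12*4 = 48 chips; eligible A, B, C, D
Layer 13-34: 22 each from A, B, D = 22*3 = 66 chips; eligible A, B, D
Layer 35-52: 18 each from A, B = 18*2 = 36 chips; eligible A, B

Pot 1: 48 chips, eligible: A, B, C, D
Pot 2: 66 chips, eligible: A, B, D
Pot 3: 36 chips, eligible: A, B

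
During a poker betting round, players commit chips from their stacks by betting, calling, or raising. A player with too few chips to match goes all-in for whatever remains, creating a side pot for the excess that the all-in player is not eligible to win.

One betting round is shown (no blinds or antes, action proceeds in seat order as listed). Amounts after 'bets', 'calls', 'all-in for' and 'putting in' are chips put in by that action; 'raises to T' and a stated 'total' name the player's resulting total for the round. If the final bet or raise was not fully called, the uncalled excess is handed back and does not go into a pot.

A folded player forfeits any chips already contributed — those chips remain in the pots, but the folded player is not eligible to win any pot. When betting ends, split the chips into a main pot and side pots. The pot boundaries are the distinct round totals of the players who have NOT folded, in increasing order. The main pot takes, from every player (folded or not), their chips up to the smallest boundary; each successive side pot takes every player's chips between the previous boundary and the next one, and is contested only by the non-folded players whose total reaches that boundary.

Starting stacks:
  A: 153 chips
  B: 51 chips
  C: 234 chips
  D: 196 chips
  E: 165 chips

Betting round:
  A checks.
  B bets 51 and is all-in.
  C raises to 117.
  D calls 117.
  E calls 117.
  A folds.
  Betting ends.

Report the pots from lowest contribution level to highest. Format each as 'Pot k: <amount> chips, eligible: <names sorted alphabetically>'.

Pot 1: 204 chips, eligible: B, C, D, E
Pot 2: 198 chips, eligible: C, D, E

Derivation:
Contributions: B=51, C=117, D=117, E=117
Folded: A
Pot levels (distinct totals of non-folded players): 51, 117
Layer 1-51: 51 each from B, C, D, E = 51*4 = 204 chips; eligible B, C, D, E
Layer 52-117: 66 each from C, D, E = 66*3 = 198 chips; eligible C, D, E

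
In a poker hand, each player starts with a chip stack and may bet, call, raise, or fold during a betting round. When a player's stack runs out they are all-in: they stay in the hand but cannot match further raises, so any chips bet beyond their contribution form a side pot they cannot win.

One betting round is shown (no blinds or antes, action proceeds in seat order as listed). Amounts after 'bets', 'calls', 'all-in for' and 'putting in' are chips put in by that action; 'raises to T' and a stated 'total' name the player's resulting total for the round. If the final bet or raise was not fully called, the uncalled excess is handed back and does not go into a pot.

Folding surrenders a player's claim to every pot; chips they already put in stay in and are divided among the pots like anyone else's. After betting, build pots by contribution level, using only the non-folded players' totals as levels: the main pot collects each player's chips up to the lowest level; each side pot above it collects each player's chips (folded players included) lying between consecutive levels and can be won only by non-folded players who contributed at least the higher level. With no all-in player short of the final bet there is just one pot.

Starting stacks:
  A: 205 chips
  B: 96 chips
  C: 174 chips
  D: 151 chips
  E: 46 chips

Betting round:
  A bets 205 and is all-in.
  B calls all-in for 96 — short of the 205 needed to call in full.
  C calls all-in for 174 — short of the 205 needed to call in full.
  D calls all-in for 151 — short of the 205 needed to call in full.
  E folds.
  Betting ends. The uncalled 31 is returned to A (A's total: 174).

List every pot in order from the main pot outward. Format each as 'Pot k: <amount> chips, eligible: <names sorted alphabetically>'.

Pot 1: 384 chips, eligible: A, B, C, D
Pot 2: 165 chips, eligible: A, C, D
Pot 3: 46 chips, eligible: A, C

Derivation:
Contributions (after 31 returned to A): A=174, B=96, C=174, D=151
Folded: E
Pot levels (distinct totals of non-folded players): 96, 151, 174
Layer 1-96: 96 each from A, B, C, D = 96*4 = 384 chips; eligible A, B, C, D
Layer 97-151: 55 each from A, C, D = 55*3 = 165 chips; eligible A, C, D
Layer 152-174: 23 each from A, C = 23*2 = 46 chips; eligible A, C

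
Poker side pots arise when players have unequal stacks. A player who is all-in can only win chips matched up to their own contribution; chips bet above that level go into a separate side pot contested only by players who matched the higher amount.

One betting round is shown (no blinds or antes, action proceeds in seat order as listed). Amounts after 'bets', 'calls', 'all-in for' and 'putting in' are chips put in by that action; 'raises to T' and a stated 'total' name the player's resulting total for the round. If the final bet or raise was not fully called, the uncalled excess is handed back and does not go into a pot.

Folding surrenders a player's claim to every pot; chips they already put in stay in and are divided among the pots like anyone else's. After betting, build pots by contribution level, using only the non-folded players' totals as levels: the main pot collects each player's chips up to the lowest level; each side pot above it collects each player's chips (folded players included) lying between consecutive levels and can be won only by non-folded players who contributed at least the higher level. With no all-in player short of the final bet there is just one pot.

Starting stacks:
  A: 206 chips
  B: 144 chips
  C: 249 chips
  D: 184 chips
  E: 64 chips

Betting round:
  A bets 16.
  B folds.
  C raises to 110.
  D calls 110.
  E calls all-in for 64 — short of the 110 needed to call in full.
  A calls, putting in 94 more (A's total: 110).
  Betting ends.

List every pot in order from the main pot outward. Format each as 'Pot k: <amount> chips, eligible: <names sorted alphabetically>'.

Pot 1: 256 chips, eligible: A, C, D, E
Pot 2: 138 chips, eligible: A, C, D

Derivation:
Contributions: A=110, C=110, D=110, E=64
Folded: B
Pot levels (distinct totals of non-folded players): 64, 110
Layer 1-64: 64 each from A, C, D, E = 64*4 = 256 chips; eligible A, C, D, E
Layer 65-110: 46 each from A, C, D = 46*3 = 138 chips; eligible A, C, D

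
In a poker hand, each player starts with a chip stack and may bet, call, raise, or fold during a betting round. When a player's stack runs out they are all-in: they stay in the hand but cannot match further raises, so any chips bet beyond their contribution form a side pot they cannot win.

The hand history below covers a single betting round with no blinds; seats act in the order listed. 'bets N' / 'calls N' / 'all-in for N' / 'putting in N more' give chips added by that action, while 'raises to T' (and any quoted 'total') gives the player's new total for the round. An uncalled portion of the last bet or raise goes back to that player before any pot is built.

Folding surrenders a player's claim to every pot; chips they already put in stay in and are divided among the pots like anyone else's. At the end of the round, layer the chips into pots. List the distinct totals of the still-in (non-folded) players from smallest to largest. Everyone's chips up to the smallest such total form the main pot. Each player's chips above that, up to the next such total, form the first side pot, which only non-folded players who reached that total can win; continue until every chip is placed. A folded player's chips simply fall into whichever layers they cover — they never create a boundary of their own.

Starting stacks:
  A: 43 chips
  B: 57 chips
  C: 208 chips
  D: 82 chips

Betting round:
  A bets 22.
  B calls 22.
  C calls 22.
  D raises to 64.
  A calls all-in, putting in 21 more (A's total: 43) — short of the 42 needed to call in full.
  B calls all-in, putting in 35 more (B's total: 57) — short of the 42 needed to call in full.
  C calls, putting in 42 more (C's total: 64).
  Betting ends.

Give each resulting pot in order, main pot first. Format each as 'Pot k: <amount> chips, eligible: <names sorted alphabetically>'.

Pot 1: 172 chips, eligible: A, B, C, D
Pot 2: 42 chips, eligible: B, C, D
Pot 3: 14 chips, eligible: C, D

Derivation:
Contributions: A=43, B=57, C=64, D=64
Pot levels (distinct totals of non-folded players): 43, 57, 64
Layer 1-43: 43 each from A, B, C, D = 43*4 = 172 chips; eligible A, B, C, D
Layer 44-57: 14 each from B, C, D = 14*3 = 42 chips; eligible B, C, D
Layer 58-64: 7 each from C, D = 7*2 = 14 chips; eligible C, D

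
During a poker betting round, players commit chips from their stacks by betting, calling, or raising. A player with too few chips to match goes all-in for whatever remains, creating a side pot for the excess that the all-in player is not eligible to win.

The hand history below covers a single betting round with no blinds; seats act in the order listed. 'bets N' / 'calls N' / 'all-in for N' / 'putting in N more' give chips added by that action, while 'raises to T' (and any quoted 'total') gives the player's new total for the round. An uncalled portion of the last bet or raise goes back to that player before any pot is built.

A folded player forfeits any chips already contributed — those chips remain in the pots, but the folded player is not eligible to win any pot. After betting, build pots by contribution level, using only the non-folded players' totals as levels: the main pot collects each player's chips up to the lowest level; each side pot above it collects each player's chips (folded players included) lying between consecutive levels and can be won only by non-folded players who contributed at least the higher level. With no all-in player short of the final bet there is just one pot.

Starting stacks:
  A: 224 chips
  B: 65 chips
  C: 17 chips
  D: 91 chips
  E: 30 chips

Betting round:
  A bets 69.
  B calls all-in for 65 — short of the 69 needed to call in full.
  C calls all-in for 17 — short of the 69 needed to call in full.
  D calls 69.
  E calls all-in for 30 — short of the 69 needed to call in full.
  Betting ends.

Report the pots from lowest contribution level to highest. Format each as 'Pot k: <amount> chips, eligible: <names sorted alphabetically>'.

Contributions: A=69, B=65, C=17, D=69, E=30
Pot levels (distinct totals of non-folded players): 17, 30, 65, 69
Layer 1-17: 17 each from A, B, C, D, E = 17*5 = 85 chips; eligible A, B, C, D, E
Layer 18-30: 13 each from A, B, D, E = 13*4 = 52 chips; eligible A, B, D, E
Layer 31-65: 35 each from A, B, D = 35*3 = 105 chips; eligible A, B, D
Layer 66-69: 4 each from A, D = 4*2 = 8 chips; eligible A, D

Pot 1: 85 chips, eligible: A, B, C, D, E
Pot 2: 52 chips, eligible: A, B, D, E
Pot 3: 105 chips, eligible: A, B, D
Pot 4: 8 chips, eligible: A, D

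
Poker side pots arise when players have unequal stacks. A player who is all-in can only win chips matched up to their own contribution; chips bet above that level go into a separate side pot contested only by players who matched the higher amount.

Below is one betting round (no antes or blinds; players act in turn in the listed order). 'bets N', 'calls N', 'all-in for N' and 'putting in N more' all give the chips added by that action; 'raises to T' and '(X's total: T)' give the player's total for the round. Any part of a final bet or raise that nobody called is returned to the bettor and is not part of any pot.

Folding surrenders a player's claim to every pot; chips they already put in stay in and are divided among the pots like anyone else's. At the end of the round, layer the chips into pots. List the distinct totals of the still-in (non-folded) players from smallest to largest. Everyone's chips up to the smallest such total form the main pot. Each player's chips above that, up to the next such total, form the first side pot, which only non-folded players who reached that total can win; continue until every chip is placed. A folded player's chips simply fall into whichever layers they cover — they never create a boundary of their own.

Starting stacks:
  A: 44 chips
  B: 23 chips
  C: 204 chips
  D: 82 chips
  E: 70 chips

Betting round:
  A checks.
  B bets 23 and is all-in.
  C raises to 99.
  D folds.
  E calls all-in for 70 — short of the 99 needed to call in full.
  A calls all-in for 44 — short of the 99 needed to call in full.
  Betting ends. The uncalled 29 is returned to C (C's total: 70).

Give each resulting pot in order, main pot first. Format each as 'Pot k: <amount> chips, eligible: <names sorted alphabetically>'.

Pot 1: 92 chips, eligible: A, B, C, E
Pot 2: 63 chips, eligible: A, C, E
Pot 3: 52 chips, eligible: C, E

Derivation:
Contributions (after 29 returned to C): A=44, B=23, C=70, E=70
Folded: D
Pot levels (distinct totals of non-folded players): 23, 44, 70
Layer 1-23: 23 each from A, B, C, E = 23*4 = 92 chips; eligible A, B, C, E
Layer 24-44: 21 each from A, C, E = 21*3 = 63 chips; eligible A, C, E
Layer 45-70: 26 each from C, E = 26*2 = 52 chips; eligible C, E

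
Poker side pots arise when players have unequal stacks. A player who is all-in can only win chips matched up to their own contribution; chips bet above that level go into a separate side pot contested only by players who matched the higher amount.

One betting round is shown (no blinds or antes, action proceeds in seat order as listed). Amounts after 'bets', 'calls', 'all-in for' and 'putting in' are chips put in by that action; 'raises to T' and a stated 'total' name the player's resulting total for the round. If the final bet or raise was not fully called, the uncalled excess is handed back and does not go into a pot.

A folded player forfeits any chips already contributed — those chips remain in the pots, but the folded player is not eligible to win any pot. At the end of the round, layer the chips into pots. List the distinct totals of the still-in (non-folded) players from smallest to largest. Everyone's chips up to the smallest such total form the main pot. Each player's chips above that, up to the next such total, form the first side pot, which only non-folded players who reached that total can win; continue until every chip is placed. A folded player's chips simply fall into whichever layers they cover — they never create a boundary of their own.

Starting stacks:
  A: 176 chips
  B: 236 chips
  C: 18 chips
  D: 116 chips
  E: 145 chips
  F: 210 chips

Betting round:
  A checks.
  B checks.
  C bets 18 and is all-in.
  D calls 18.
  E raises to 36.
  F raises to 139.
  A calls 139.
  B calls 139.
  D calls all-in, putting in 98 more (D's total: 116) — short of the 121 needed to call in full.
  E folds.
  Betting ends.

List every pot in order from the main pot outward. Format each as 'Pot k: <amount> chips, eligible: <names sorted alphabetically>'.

Pot 1: 108 chips, eligible: A, B, C, D, F
Pot 2: 410 chips, eligible: A, B, D, F
Pot 3: 69 chips, eligible: A, B, F

Derivation:
Contributions: A=139, B=139, C=18, D=116, E=36, F=139
Folded: E
Pot levels (distinct totals of non-folded players): 18, 116, 139
Layer 1-18: 18 each from A, B, C, D, E, F = 18*6 = 108 chips; eligible A, B, C, D, F
Layer 19-116: A 98 + B 98 + D 98 + E 18 + F 98 = 410 chips; eligible A, B, D, F
Layer 117-139: 23 each from A, B, F = 23*3 = 69 chips; eligible A, B, F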